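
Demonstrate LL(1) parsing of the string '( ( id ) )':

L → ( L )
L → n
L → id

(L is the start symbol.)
LL(1) parsing maintains a stack (initially the start symbol over $) and the input. At each step: if the stack top is a terminal, match it against the current input token; if it is a non-terminal N, replace it with the RHS of M[N, lookahead] (the unique production whose predict set contains the lookahead).

Stack is shown with the top on the left.

Stack      Input         Action
-------------------------------
L $        ( ( id ) ) $  output L → ( L )
( L ) $    ( ( id ) ) $  match '('
L ) $      ( id ) ) $    output L → ( L )
( L ) ) $  ( id ) ) $    match '('
L ) ) $    id ) ) $      output L → id
id ) ) $   id ) ) $      match 'id'
) ) $      ) ) $         match ')'
) $        ) $           match ')'
$          $             accept

The string is accepted.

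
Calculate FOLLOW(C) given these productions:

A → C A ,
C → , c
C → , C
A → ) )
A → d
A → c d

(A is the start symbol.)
In A → C A ,: C is followed by A ',', add FIRST(A ',') \ {ε} = { ')', ',', 'c', 'd' }
In C → , C: C is at the end; this adds FOLLOW(C) to itself — nothing new

Taking the union: FOLLOW(C) = { ')', ',', 'c', 'd' }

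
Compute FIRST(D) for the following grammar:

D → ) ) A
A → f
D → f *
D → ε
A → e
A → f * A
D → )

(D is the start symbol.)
{ ')', 'f', ε }

To compute FIRST(D), examine every production with D on the left-hand side, reading each right-hand side left to right until a non-nullable symbol is reached.

From D → ) ) A:
  - ')' is a terminal: add ')' and stop
From D → f *:
  - f is a terminal: add 'f' and stop
From D → ε:
  - ε-production, so ε ∈ FIRST(D)
From D → ):
  - ')' is a terminal: add ')' and stop

Collecting: FIRST(D) = { ')', 'f', ε }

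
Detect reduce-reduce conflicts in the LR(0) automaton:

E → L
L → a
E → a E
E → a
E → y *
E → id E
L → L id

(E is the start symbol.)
A reduce-reduce conflict occurs when an LR(0) state has two complete items [A → α .] and [B → β .] — both call for a reduction, and with no lookahead the parser cannot choose between them.

Augment with E' → E and build the canonical LR(0) collection (I0 = CLOSURE({[E' → . E]}), then GOTO on every symbol after a dot until no new states appear). It has 10 states:
  I0: { [E → . L], [E → . a E], [E → . a], [E → . id E], [E → . y *], [E' → . E], [L → . L id], [L → . a] }  — shift
  I1: { [E' → E .] }  — accept
  I2: { [E → L .], [L → L . id] }  — shift, reduce
  I3: { [E → . L], [E → . a E], [E → . a], [E → . id E], [E → . y *], [E → a . E], [E → a .], [L → . L id], [L → . a], [L → a .] }  — shift, 2 reduces
  I4: { [E → . L], [E → . a E], [E → . a], [E → . id E], [E → . y *], [E → id . E], [L → . L id], [L → . a] }  — shift
  I5: { [E → y . *] }  — shift
  I6: { [E → y * .] }  — reduce
  I7: { [E → id E .] }  — reduce
  I8: { [E → a E .] }  — reduce
  I9: { [L → L id .] }  — reduce

I3 contains complete items [E → a .], [L → a .] — reduce-reduce conflict.

Answer: Yes — I3: [E → a .] vs [L → a .]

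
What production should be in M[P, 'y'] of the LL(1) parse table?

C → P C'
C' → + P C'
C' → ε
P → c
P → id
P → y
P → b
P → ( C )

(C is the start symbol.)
P → y

To find M[P, 'y'], we find productions for P where 'y' is in the predict set (PREDICT(N → α) = (FIRST(α) \ {ε}) ∪ (FOLLOW(N) if α ⇒* ε)).

P → c: PREDICT = { 'c' }
P → id: PREDICT = { 'id' }
P → y: PREDICT = { 'y' }
  'y' is in predict set, so this production goes in M[P, 'y']
P → b: PREDICT = { 'b' }
P → ( C ): PREDICT = { '(' }

M[P, 'y'] = P → y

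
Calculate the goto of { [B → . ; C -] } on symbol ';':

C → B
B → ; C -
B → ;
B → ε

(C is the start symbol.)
{ [B → . ; C -], [B → . ;], [B → .], [B → ; . C -], [C → . B] }

GOTO(I, ';') = CLOSURE({ [A → αX.β] : [A → α.Xβ] ∈ I, X = ';' })

Items with dot before ';', with the dot advanced:
  [B → . ; C -] → [B → ; . C -]
Closure of the advanced items:
  [B → ; . C -] has the dot before C: add [C → . B]
  [C → . B] has the dot before B: add [B → . ; C -], [B → . ;], [B → .]

GOTO = { [B → . ; C -], [B → . ;], [B → .], [B → ; . C -], [C → . B] }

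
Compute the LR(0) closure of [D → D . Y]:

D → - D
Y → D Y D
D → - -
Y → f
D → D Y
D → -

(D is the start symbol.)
To compute CLOSURE, for each item [A → α.Bβ] where B is a non-terminal, add [B → .γ] for all productions B → γ; repeat for the newly added items until nothing changes.

Start with: [D → D . Y]
  [D → D . Y] has the dot before Y: add [Y → . D Y D], [Y → . f]
  [Y → . D Y D] has the dot before D: add [D → . - D], [D → . - -], [D → . D Y], [D → . -]
No further items can be added.

CLOSURE = { [D → . - -], [D → . - D], [D → . -], [D → . D Y], [D → D . Y], [Y → . D Y D], [Y → . f] }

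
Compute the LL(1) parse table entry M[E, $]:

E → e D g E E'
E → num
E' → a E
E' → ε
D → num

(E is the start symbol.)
To find M[E, $], we find productions for E where $ is in the predict set (PREDICT(N → α) = (FIRST(α) \ {ε}) ∪ (FOLLOW(N) if α ⇒* ε)).

E → e D g E E': PREDICT = { 'e' }
E → num: PREDICT = { 'num' }

M[E, $] is empty (no production applies)

Answer: Empty (error entry)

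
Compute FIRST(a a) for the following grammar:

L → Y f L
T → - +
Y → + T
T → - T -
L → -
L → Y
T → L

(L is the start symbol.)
{ 'a' }

To compute FIRST(a a), process the symbols left to right:
Symbol a is a terminal. Add 'a' and stop.
FIRST(a a) = { 'a' }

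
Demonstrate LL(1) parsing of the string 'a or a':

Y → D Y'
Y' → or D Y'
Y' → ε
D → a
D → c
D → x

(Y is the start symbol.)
Stack is shown with the top on the left.

Stack      Input     Action
---------------------------
Y $        a or a $  output Y → D Y'
D Y' $     a or a $  output D → a
a Y' $     a or a $  match 'a'
Y' $       or a $    output Y' → or D Y'
or D Y' $  or a $    match 'or'
D Y' $     a $       output D → a
a Y' $     a $       match 'a'
Y' $       $         output Y' → ε
$          $         accept

The string is accepted.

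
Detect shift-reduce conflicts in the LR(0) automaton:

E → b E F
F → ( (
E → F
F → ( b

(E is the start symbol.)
No shift-reduce conflicts

A shift-reduce conflict occurs when an LR(0) state has both:
  - a complete (reduce) item [A → α .] (dot at the end), and
  - a shift item [B → β . c γ] (dot before a terminal).

Augment with E' → E and build the canonical LR(0) collection (I0 = CLOSURE({[E' → . E]}), then GOTO on every symbol after a dot until no new states appear). It has 9 states:
  I0: { [E → . F], [E → . b E F], [E' → . E], [F → . ( (], [F → . ( b] }  — shift
  I1: { [F → ( . (], [F → ( . b] }  — shift
  I2: { [E' → E .] }  — accept
  I3: { [E → F .] }  — reduce
  I4: { [E → . F], [E → . b E F], [E → b . E F], [F → . ( (], [F → . ( b] }  — shift
  I5: { [E → b E . F], [F → . ( (], [F → . ( b] }  — shift
  I6: { [E → b E F .] }  — reduce
  I7: { [F → ( ( .] }  — reduce
  I8: { [F → ( b .] }  — reduce

No state contains both a complete item and a shift item.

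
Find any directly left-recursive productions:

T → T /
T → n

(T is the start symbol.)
Yes, T is left-recursive

Direct left recursion occurs when N → N α for some non-terminal N (the right-hand side begins with the left-hand side itself).

T → T /: LEFT RECURSIVE (starts with T)
T → n: starts with n

The grammar has direct left recursion on: T.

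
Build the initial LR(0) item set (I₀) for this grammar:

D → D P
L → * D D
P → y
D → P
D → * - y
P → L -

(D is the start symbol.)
First, augment the grammar with D' → D
I₀ = CLOSURE({ [D' → . D] }):
  [D' → . D] has the dot before D: add [D → . D P], [D → . P], [D → . * - y]
  [D → . P] has the dot before P: add [P → . y], [P → . L -]
  [P → . L -] has the dot before L: add [L → . * D D]
No further items can be added.

I₀ = { [D → . * - y], [D → . D P], [D → . P], [D' → . D], [L → . * D D], [P → . L -], [P → . y] }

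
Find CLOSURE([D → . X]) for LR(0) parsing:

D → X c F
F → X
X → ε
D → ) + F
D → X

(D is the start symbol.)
{ [D → . X], [X → .] }

To compute CLOSURE, for each item [A → α.Bβ] where B is a non-terminal, add [B → .γ] for all productions B → γ; repeat for the newly added items until nothing changes.

Start with: [D → . X]
  [D → . X] has the dot before X: add [X → .]
No further items can be added.

CLOSURE = { [D → . X], [X → .] }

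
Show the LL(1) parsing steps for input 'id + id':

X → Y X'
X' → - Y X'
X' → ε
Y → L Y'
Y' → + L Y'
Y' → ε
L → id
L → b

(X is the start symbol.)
Stack is shown with the top on the left.

Stack        Input      Action
------------------------------
X $          id + id $  output X → Y X'
Y X' $       id + id $  output Y → L Y'
L Y' X' $    id + id $  output L → id
id Y' X' $   id + id $  match 'id'
Y' X' $      + id $     output Y' → + L Y'
+ L Y' X' $  + id $     match '+'
L Y' X' $    id $       output L → id
id Y' X' $   id $       match 'id'
Y' X' $      $          output Y' → ε
X' $         $          output X' → ε
$            $          accept

The string is accepted.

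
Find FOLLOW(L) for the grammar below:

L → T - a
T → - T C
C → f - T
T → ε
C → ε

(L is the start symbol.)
L is the start symbol, so $ ∈ FOLLOW(L).
L does not occur on any right-hand side.

Taking the union: FOLLOW(L) = { $ }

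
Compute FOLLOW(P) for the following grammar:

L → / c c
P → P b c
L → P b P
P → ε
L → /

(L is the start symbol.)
To compute FOLLOW(P), find every occurrence of P on a right-hand side N → α P β: add FIRST(β) \ {ε}, and if β is empty or nullable also add FOLLOW(N). Iterate to a fixed point.

In P → P b c: P is followed by b c, add FIRST(b c) \ {ε} = { 'b' }
In L → P b P: P is followed by b P, add FIRST(b P) \ {ε} = { 'b' }
In L → P b P: P is at the end, add FOLLOW(L)

The FOLLOW sets referred to above (computed the same way, to a fixed point):
  FOLLOW(L) = { $ }

Taking the union: FOLLOW(P) = { $, 'b' }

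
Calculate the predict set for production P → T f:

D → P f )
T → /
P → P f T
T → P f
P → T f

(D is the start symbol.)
PREDICT(P → T f) = (FIRST(RHS) \ {ε}) ∪ (FOLLOW(P) if ε ∈ FIRST(RHS), i.e. RHS ⇒* ε)
FIRST(T) = { '/' }
FIRST(T f) = { '/' }
ε ∉ FIRST(T f), so FOLLOW(P) is not added.
PREDICT(P → T f) = { '/' }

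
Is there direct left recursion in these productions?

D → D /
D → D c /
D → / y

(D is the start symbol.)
Yes, D is left-recursive

D → D /: LEFT RECURSIVE (starts with D)
D → D c /: LEFT RECURSIVE (starts with D)
D → / y: starts with '/'

The grammar has direct left recursion on: D.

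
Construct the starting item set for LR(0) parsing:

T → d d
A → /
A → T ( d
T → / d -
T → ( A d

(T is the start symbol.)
First, augment the grammar with T' → T
I₀ = CLOSURE({ [T' → . T] }):
  [T' → . T] has the dot before T: add [T → . d d], [T → . / d -], [T → . ( A d]
No further items can be added.

I₀ = { [T → . ( A d], [T → . / d -], [T → . d d], [T' → . T] }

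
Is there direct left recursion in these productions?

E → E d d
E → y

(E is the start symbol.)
Direct left recursion occurs when N → N α for some non-terminal N (the right-hand side begins with the left-hand side itself).

E → E d d: LEFT RECURSIVE (starts with E)
E → y: starts with y

The grammar has direct left recursion on: E.

Answer: Yes, E is left-recursive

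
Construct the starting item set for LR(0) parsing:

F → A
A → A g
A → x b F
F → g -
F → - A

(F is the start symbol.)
{ [A → . A g], [A → . x b F], [F → . - A], [F → . A], [F → . g -], [F' → . F] }

First, augment the grammar with F' → F
I₀ = CLOSURE({ [F' → . F] }):
  [F' → . F] has the dot before F: add [F → . A], [F → . g -], [F → . - A]
  [F → . A] has the dot before A: add [A → . A g], [A → . x b F]
No further items can be added.

I₀ = { [A → . A g], [A → . x b F], [F → . - A], [F → . A], [F → . g -], [F' → . F] }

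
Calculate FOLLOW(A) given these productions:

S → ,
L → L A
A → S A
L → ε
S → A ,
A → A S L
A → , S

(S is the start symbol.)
To compute FOLLOW(A), find every occurrence of A on a right-hand side N → α A β: add FIRST(β) \ {ε}, and if β is empty or nullable also add FOLLOW(N). Iterate to a fixed point.

In L → L A: A is at the end, add FOLLOW(L)
In A → S A: A is at the end; this adds FOLLOW(A) to itself — nothing new
In S → A ,: A is followed by ',', add FIRST(',') \ {ε} = { ',' }
In A → A S L: A is followed by S L, add FIRST(S L) \ {ε} = { ',' }

The FOLLOW sets referred to above (computed the same way, to a fixed point):
  FOLLOW(L) = { ',' }

Taking the union: FOLLOW(A) = { ',' }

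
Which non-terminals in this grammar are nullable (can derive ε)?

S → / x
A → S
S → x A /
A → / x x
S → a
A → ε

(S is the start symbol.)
ε-productions: A → ε
So A is immediately nullable.
No further non-terminal can be added: every production for the remaining non-terminals contains a terminal or a non-nullable non-terminal.
Nullable = { 'A' }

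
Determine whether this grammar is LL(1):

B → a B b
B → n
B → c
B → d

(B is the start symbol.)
Yes, the grammar is LL(1).

For B:
  PREDICT(B → a B b) = { 'a' }
  PREDICT(B → n) = { 'n' }
  PREDICT(B → c) = { 'c' }
  PREDICT(B → d) = { 'd' }

All predict sets are disjoint. The grammar IS LL(1).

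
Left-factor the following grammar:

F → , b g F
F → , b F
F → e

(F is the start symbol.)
Left-factoring transforms A → αβ₁ | αβ₂ into A → αA' and A' → β₁ | β₂
(α is the longest common prefix among the alternatives). Repeat until
no nonterminal has two alternatives with a common prefix.

Round 1: F has alternatives sharing prefix ', b'. Introduce F': F → , b F'
  Add: F' → g F
  Add: F' → F

No remaining common prefixes — done.

Resulting grammar:
F → , b F'
F' → g F
F' → F
F → e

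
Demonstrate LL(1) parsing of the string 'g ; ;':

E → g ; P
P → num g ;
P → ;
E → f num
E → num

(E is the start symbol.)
Stack is shown with the top on the left.

Stack    Input    Action
------------------------
E $      g ; ; $  output E → g ; P
g ; P $  g ; ; $  match 'g'
; P $    ; ; $    match ';'
P $      ; $      output P → ;
; $      ; $      match ';'
$        $        accept

The string is accepted.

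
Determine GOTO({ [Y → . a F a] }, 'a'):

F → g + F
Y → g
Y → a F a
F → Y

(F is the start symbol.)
{ [F → . Y], [F → . g + F], [Y → . a F a], [Y → . g], [Y → a . F a] }

GOTO(I, 'a') = CLOSURE({ [A → αX.β] : [A → α.Xβ] ∈ I, X = 'a' })

Items with dot before 'a', with the dot advanced:
  [Y → . a F a] → [Y → a . F a]
Closure of the advanced items:
  [Y → a . F a] has the dot before F: add [F → . g + F], [F → . Y]
  [F → . Y] has the dot before Y: add [Y → . g], [Y → . a F a]

GOTO = { [F → . Y], [F → . g + F], [Y → . a F a], [Y → . g], [Y → a . F a] }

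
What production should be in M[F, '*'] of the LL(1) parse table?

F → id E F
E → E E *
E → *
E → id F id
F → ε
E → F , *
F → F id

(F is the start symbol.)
Empty (error entry)

To find M[F, '*'], we find productions for F where '*' is in the predict set (PREDICT(N → α) = (FIRST(α) \ {ε}) ∪ (FOLLOW(N) if α ⇒* ε)).

Relevant sets:
  FIRST(F) = { 'id', ε }
  FOLLOW(F) = { $, ',', 'id' }

F → id E F: PREDICT = { 'id' }
F → ε: PREDICT = { $, ',', 'id' }
F → F id: PREDICT = { 'id' }

M[F, '*'] is empty (no production applies)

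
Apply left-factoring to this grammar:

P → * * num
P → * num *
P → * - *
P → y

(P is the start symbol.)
Left-factoring transforms A → αβ₁ | αβ₂ into A → αA' and A' → β₁ | β₂
(α is the longest common prefix among the alternatives). Repeat until
no nonterminal has two alternatives with a common prefix.

Round 1: P has alternatives sharing prefix '*'. Introduce P': P → * P'
  Add: P' → * num
  Add: P' → num *
  Add: P' → - *

No remaining common prefixes — done.

Resulting grammar:
P → * P'
P' → * num
P' → num *
P' → - *
P → y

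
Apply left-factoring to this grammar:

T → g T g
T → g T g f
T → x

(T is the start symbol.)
T → g T g T'
T' → ε
T' → f
T → x

Left-factoring transforms A → αβ₁ | αβ₂ into A → αA' and A' → β₁ | β₂
(α is the longest common prefix among the alternatives). Repeat until
no nonterminal has two alternatives with a common prefix.

Round 1: T has alternatives sharing prefix 'g T g'. Introduce T': T → g T g T'
  Add: T' → ε
  Add: T' → f

No remaining common prefixes — done.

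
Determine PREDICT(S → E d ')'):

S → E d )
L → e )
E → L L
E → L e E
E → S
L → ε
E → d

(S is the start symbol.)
{ 'd', 'e' }

PREDICT(S → E d ')') = (FIRST(RHS) \ {ε}) ∪ (FOLLOW(S) if ε ∈ FIRST(RHS), i.e. RHS ⇒* ε)
FIRST(E) = { 'd', 'e', ε }
FIRST(E d ')') = { 'd', 'e' }
ε ∉ FIRST(E d ')'), so FOLLOW(S) is not added.
PREDICT(S → E d ')') = { 'd', 'e' }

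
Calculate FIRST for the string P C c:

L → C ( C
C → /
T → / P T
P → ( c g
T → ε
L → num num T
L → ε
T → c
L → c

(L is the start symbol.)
{ '(' }

FIRST sets of the non-terminals involved (from the grammar, by fixed-point iteration):
  FIRST(P) = { '(' }

To compute FIRST(P C c), process the symbols left to right:
Symbol P is a non-terminal. Add FIRST(P) \ {ε} = { '(' }
P is not nullable (ε ∉ FIRST(P)), so stop here.
FIRST(P C c) = { '(' }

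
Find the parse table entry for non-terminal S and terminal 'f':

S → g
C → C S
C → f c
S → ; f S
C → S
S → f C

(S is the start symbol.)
S → f C

To find M[S, 'f'], we find productions for S where 'f' is in the predict set (PREDICT(N → α) = (FIRST(α) \ {ε}) ∪ (FOLLOW(N) if α ⇒* ε)).

S → g: PREDICT = { 'g' }
S → ; f S: PREDICT = { ';' }
S → f C: PREDICT = { 'f' }
  'f' is in predict set, so this production goes in M[S, 'f']

M[S, 'f'] = S → f C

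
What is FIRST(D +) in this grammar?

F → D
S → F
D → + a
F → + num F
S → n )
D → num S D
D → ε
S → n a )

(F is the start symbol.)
{ '+', 'num' }

FIRST sets of the non-terminals involved (from the grammar, by fixed-point iteration):
  FIRST(D) = { '+', 'num', ε }

To compute FIRST(D +), process the symbols left to right:
Symbol D is a non-terminal. Add FIRST(D) \ {ε} = { '+', 'num' }
D is nullable (ε ∈ FIRST(D)), continue to the next symbol.
Symbol + is a terminal. Add '+' and stop.
FIRST(D +) = { '+', 'num' }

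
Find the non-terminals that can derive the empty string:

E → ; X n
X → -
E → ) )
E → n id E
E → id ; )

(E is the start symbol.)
None

A non-terminal is nullable if it can derive ε (the empty string): either it has an ε-production, or it has a production whose right-hand side consists entirely of nullable non-terminals.

There are no ε-productions, so no non-terminal can derive ε.
No non-terminals are nullable.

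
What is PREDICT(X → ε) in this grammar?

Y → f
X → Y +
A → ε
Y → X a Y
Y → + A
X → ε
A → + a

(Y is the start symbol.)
PREDICT(X → ε) = (FIRST(RHS) \ {ε}) ∪ (FOLLOW(X) if ε ∈ FIRST(RHS), i.e. RHS ⇒* ε)
The right-hand side is ε (FIRST(ε) = { ε }), so the predict set is FOLLOW(X) = { 'a' }
PREDICT(X → ε) = { 'a' }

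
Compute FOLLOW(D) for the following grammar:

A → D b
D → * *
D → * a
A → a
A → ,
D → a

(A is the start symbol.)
To compute FOLLOW(D), find every occurrence of D on a right-hand side N → α D β: add FIRST(β) \ {ε}, and if β is empty or nullable also add FOLLOW(N). Iterate to a fixed point.

In A → D b: D is followed by b, add FIRST(b) \ {ε} = { 'b' }

Taking the union: FOLLOW(D) = { 'b' }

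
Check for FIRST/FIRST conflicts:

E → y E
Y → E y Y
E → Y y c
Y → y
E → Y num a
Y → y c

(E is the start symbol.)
Yes. E → y E / E → Y y c on { 'y' }; E → y E / E → Y num a on { 'y' }; E → Y y c / E → Y num a on { 'y' }; Y → E y Y / Y → y on { 'y' }; Y → E y Y / Y → y c on { 'y' }; Y → y / Y → y c on { 'y' }

A FIRST/FIRST conflict occurs when two productions N → α and N → β for the same non-terminal have FIRST(α) ∩ FIRST(β) ≠ ∅ (with ε ∈ FIRST of a nullable right-hand side, so two nullable alternatives also conflict).

FIRST sets of the non-terminals at (or reachable through a nullable prefix from) the front of some alternative:
  FIRST(Y) = { 'y' }
  FIRST(E) = { 'y' }

Productions for E:
  E → y E: FIRST = { 'y' }
  E → Y y c: FIRST = { 'y' }
  E → Y num a: FIRST = { 'y' }
Productions for Y:
  Y → E y Y: FIRST = { 'y' }
  Y → y: FIRST = { 'y' }
  Y → y c: FIRST = { 'y' }

Conflict for E: E → y E and E → Y y c
  Overlap: { 'y' }
Conflict for E: E → y E and E → Y num a
  Overlap: { 'y' }
Conflict for E: E → Y y c and E → Y num a
  Overlap: { 'y' }
Conflict for Y: Y → E y Y and Y → y
  Overlap: { 'y' }
Conflict for Y: Y → E y Y and Y → y c
  Overlap: { 'y' }
Conflict for Y: Y → y and Y → y c
  Overlap: { 'y' }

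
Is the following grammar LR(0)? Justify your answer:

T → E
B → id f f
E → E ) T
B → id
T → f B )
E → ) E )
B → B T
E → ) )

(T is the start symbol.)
No. Shift-reduce conflict between [T → E .] and [E → E . ) T]

A grammar is LR(0) if no state in the canonical LR(0) collection has:
  - both a shift item (dot before a terminal) and a complete item (shift-reduce conflict), or
  - two or more complete items (reduce-reduce conflict; the accept item [T' → T .] counts as a complete item here).

Augment with T' → T and build the canonical LR(0) collection (I0 = CLOSURE({[T' → . T]}), then GOTO on every symbol after a dot until no new states appear). It has 16 states:
  I0: { [E → . ) )], [E → . ) E )], [E → . E ) T], [T → . E], [T → . f B )], [T' → . T] }  — shift
  I1: { [E → ) . )], [E → ) . E )], [E → . ) )], [E → . ) E )], [E → . E ) T] }  — shift
  I2: { [E → E . ) T], [T → E .] }  — shift, reduce
  I3: { [T' → T .] }  — accept
  I4: { [B → . B T], [B → . id f f], [B → . id], [T → f . B )] }  — shift
  I5: { [B → B . T], [E → . ) )], [E → . ) E )], [E → . E ) T], [T → . E], [T → . f B )], [T → f B . )] }  — shift
  I6: { [B → id . f f], [B → id .] }  — shift, reduce
  I7: { [B → id f . f] }  — shift
  I8: { [B → id f f .] }  — reduce
  I9: { [E → ) . )], [E → ) . E )], [E → . ) )], [E → . ) E )], [E → . E ) T], [T → f B ) .] }  — shift, reduce
  I10: { [B → B T .] }  — reduce
  I11: { [E → ) ) .], [E → ) . )], [E → ) . E )], [E → . ) )], [E → . ) E )], [E → . E ) T] }  — shift, reduce
  I12: { [E → ) E . )], [E → E . ) T] }  — shift
  I13: { [E → ) E ) .], [E → . ) )], [E → . ) E )], [E → . E ) T], [E → E ) . T], [T → . E], [T → . f B )] }  — shift, reduce
  I14: { [E → E ) T .] }  — reduce
  I15: { [E → . ) )], [E → . ) E )], [E → . E ) T], [E → E ) . T], [T → . E], [T → . f B )] }  — shift

Conflict in state I2:
  Shift-reduce conflict between [T → E .] and [E → E . ) T]
So the grammar is NOT LR(0).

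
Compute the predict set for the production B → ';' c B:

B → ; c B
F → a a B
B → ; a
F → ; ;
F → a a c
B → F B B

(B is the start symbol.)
{ ';' }

PREDICT(B → ';' c B) = (FIRST(RHS) \ {ε}) ∪ (FOLLOW(B) if ε ∈ FIRST(RHS), i.e. RHS ⇒* ε)
FIRST(';' c B) = { ';' }
ε ∉ FIRST(';' c B), so FOLLOW(B) is not added.
PREDICT(B → ';' c B) = { ';' }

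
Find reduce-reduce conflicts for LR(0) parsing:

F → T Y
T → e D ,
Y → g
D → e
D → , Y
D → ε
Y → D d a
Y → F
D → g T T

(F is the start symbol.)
Augment with F' → F and build the canonical LR(0) collection (I0 = CLOSURE({[F' → . F]}), then GOTO on every symbol after a dot until no new states appear). It has 19 states:
  I0: { [F → . T Y], [F' → . F], [T → . e D ,] }  — shift
  I1: { [F' → F .] }  — accept
  I2: { [D → . , Y], [D → . e], [D → . g T T], [D → .], [F → . T Y], [F → T . Y], [T → . e D ,], [Y → . D d a], [Y → . F], [Y → . g] }  — shift, reduce
  I3: { [D → . , Y], [D → . e], [D → . g T T], [D → .], [T → e . D ,] }  — shift, reduce
  I4: { [D → , . Y], [D → . , Y], [D → . e], [D → . g T T], [D → .], [F → . T Y], [T → . e D ,], [Y → . D d a], [Y → . F], [Y → . g] }  — shift, reduce
  I5: { [T → e D . ,] }  — shift
  I6: { [D → e .] }  — reduce
  I7: { [D → g . T T], [T → . e D ,] }  — shift
  I8: { [D → g T . T], [T → . e D ,] }  — shift
  I9: { [D → g T T .] }  — reduce
  I10: { [T → e D , .] }  — reduce
  I11: { [Y → D . d a] }  — shift
  I12: { [Y → F .] }  — reduce
  I13: { [D → , Y .] }  — reduce
  I14: { [D → . , Y], [D → . e], [D → . g T T], [D → .], [D → e .], [T → e . D ,] }  — shift, 2 reduces
  I15: { [D → g . T T], [T → . e D ,], [Y → g .] }  — shift, reduce
  I16: { [Y → D d . a] }  — shift
  I17: { [Y → D d a .] }  — reduce
  I18: { [F → T Y .] }  — reduce

I14 contains complete items [D → .], [D → e .] — reduce-reduce conflict.

Answer: Yes — I14: [D → .] vs [D → e .]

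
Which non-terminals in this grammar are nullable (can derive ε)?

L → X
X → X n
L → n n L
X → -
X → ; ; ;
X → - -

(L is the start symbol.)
A non-terminal is nullable if it can derive ε (the empty string): either it has an ε-production, or it has a production whose right-hand side consists entirely of nullable non-terminals.

There are no ε-productions, so no non-terminal can derive ε.
No non-terminals are nullable.

Answer: None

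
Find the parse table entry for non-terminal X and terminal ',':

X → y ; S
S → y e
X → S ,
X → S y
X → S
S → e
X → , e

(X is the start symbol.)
To find M[X, ','], we find productions for X where ',' is in the predict set (PREDICT(N → α) = (FIRST(α) \ {ε}) ∪ (FOLLOW(N) if α ⇒* ε)).

Relevant sets:
  FIRST(S) = { 'e', 'y' }

X → y ; S: PREDICT = { 'y' }
X → S ,: PREDICT = { 'e', 'y' }
X → S y: PREDICT = { 'e', 'y' }
X → S: PREDICT = { 'e', 'y' }
X → , e: PREDICT = { ',' }
  ',' is in predict set, so this production goes in M[X, ',']

M[X, ','] = X → , e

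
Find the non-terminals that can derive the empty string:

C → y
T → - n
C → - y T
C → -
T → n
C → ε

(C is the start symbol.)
ε-productions: C → ε
So C is immediately nullable.
No further non-terminal can be added: every production for the remaining non-terminals contains a terminal or a non-nullable non-terminal.
Nullable = { 'C' }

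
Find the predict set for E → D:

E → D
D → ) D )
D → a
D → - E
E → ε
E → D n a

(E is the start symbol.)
{ ')', '-', 'a' }

PREDICT(E → D) = (FIRST(RHS) \ {ε}) ∪ (FOLLOW(E) if ε ∈ FIRST(RHS), i.e. RHS ⇒* ε)
FIRST(D) = { ')', '-', 'a' }
FIRST(D) = { ')', '-', 'a' }
ε ∉ FIRST(D), so FOLLOW(E) is not added.
PREDICT(E → D) = { ')', '-', 'a' }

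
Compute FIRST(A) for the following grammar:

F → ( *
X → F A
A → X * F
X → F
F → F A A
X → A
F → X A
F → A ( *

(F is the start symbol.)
{ '(' }

To compute FIRST(A), examine every production with A on the left-hand side, reading each right-hand side left to right until a non-nullable symbol is reached.

FIRST sets of the other non-terminals involved (by the same procedure, iterated to a fixed point):
  FIRST(X) = { '(' }

From A → X * F:
  - X is a non-terminal: add FIRST(X) \ {ε} = { '(' }
    X is not nullable, so stop

Collecting: FIRST(A) = { '(' }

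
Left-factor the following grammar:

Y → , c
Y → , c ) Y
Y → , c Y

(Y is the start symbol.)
Left-factoring transforms A → αβ₁ | αβ₂ into A → αA' and A' → β₁ | β₂
(α is the longest common prefix among the alternatives). Repeat until
no nonterminal has two alternatives with a common prefix.

Round 1: Y has alternatives sharing prefix ', c'. Introduce Y': Y → , c Y'
  Add: Y' → ε
  Add: Y' → ) Y
  Add: Y' → Y

No remaining common prefixes — done.

Resulting grammar:
Y → , c Y'
Y' → ε
Y' → ) Y
Y' → Y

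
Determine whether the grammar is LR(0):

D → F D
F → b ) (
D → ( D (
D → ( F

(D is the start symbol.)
No. Shift-reduce conflict between [D → ( F .] and [D → . ( D (]

Augment with D' → D and build the canonical LR(0) collection (I0 = CLOSURE({[D' → . D]}), then GOTO on every symbol after a dot until no new states appear). It has 11 states:
  I0: { [D → . ( D (], [D → . ( F], [D → . F D], [D' → . D], [F → . b ) (] }  — shift
  I1: { [D → ( . D (], [D → ( . F], [D → . ( D (], [D → . ( F], [D → . F D], [F → . b ) (] }  — shift
  I2: { [D' → D .] }  — accept
  I3: { [D → . ( D (], [D → . ( F], [D → . F D], [D → F . D], [F → . b ) (] }  — shift
  I4: { [F → b . ) (] }  — shift
  I5: { [F → b ) . (] }  — shift
  I6: { [F → b ) ( .] }  — reduce
  I7: { [D → F D .] }  — reduce
  I8: { [D → ( D . (] }  — shift
  I9: { [D → ( F .], [D → . ( D (], [D → . ( F], [D → . F D], [D → F . D], [F → . b ) (] }  — shift, reduce
  I10: { [D → ( D ( .] }  — reduce

Conflict in state I9:
  Shift-reduce conflict between [D → ( F .] and [D → . ( D (]
So the grammar is NOT LR(0).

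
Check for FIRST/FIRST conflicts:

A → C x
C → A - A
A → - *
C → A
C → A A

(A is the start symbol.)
FIRST sets of the non-terminals at (or reachable through a nullable prefix from) the front of some alternative:
  FIRST(C) = { '-' }
  FIRST(A) = { '-' }

Productions for A:
  A → C x: FIRST = { '-' }
  A → - *: FIRST = { '-' }
Productions for C:
  C → A - A: FIRST = { '-' }
  C → A: FIRST = { '-' }
  C → A A: FIRST = { '-' }

Conflict for A: A → C x and A → - *
  Overlap: { '-' }
Conflict for C: C → A - A and C → A
  Overlap: { '-' }
Conflict for C: C → A - A and C → A A
  Overlap: { '-' }
Conflict for C: C → A and C → A A
  Overlap: { '-' }

Answer: Yes. A → C x / A → '-' '*' on { '-' }; C → A '-' A / C → A on { '-' }; C → A '-' A / C → A A on { '-' }; C → A / C → A A on { '-' }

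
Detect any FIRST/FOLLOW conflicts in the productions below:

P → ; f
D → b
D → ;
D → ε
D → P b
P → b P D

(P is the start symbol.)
Yes. D → b with FOLLOW(D) on { 'b' }; D → ';' with FOLLOW(D) on { ';' }; D → P b with FOLLOW(D) on { ';', 'b' }

Nullable non-terminals: D.
FIRST sets used below: FIRST(P) = { ';', 'b' }

D: nullable alternative(s) D → ε; FOLLOW(D) = { $, ';', 'b' }
  D → b: FIRST \ {ε} = { 'b' } — overlaps FOLLOW(D) on { 'b' }: CONFLICT
  D → ;: FIRST \ {ε} = { ';' } — overlaps FOLLOW(D) on { ';' }: CONFLICT
  D → ε: FIRST \ {ε} = { } — this is the only nullable alternative, skip
  D → P b: FIRST \ {ε} = { ';', 'b' } — overlaps FOLLOW(D) on { ';', 'b' }: CONFLICT

P has no nullable alternative, so no FIRST/FOLLOW check is needed there.

So the grammar has 3 FIRST/FOLLOW conflicts (marked CONFLICT above).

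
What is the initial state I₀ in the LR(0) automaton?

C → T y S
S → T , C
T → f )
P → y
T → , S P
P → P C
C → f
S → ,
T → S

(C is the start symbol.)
First, augment the grammar with C' → C
I₀ = CLOSURE({ [C' → . C] }):
  [C' → . C] has the dot before C: add [C → . T y S], [C → . f]
  [C → . T y S] has the dot before T: add [T → . f )], [T → . , S P], [T → . S]
  [T → . S] has the dot before S: add [S → . T , C], [S → . ,]
No further items can be added.

I₀ = { [C → . T y S], [C → . f], [C' → . C], [S → . ,], [S → . T , C], [T → . , S P], [T → . S], [T → . f )] }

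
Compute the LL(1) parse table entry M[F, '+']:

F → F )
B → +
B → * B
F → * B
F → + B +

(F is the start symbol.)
To find M[F, '+'], we find productions for F where '+' is in the predict set (PREDICT(N → α) = (FIRST(α) \ {ε}) ∪ (FOLLOW(N) if α ⇒* ε)).

Relevant sets:
  FIRST(F) = { '*', '+' }

F → F ): PREDICT = { '*', '+' }
  '+' is in predict set, so this production goes in M[F, '+']
F → * B: PREDICT = { '*' }
F → + B +: PREDICT = { '+' }
  '+' is in predict set, so this production goes in M[F, '+']

M[F, '+'] = F → F ), F → + B +  (a multiply-defined cell — the grammar is not LL(1))

Answer: F → F ), F → + B +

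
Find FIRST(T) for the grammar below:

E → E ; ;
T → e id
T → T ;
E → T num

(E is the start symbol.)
To compute FIRST(T), examine every production with T on the left-hand side, reading each right-hand side left to right until a non-nullable symbol is reached.

From T → e id:
  - e is a terminal: add 'e' and stop
From T → T ;:
  - T is the symbol being defined: contributes nothing new
    T is not nullable, so stop

Collecting: FIRST(T) = { 'e' }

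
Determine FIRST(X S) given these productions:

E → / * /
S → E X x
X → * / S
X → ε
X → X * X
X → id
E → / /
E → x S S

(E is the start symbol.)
FIRST sets of the non-terminals involved (from the grammar, by fixed-point iteration):
  FIRST(X) = { '*', 'id', ε }
  FIRST(S) = { '/', 'x' }

To compute FIRST(X S), process the symbols left to right:
Symbol X is a non-terminal. Add FIRST(X) \ {ε} = { '*', 'id' }
X is nullable (ε ∈ FIRST(X)), continue to the next symbol.
Symbol S is a non-terminal. Add FIRST(S) \ {ε} = { '/', 'x' }
S is not nullable (ε ∉ FIRST(S)), so stop here.
FIRST(X S) = { '*', '/', 'id', 'x' }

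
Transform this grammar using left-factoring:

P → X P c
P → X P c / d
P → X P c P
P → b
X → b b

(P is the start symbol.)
P → X P c P'
P' → ε
P' → / d
P' → P
P → b
X → b b

Left-factoring transforms A → αβ₁ | αβ₂ into A → αA' and A' → β₁ | β₂
(α is the longest common prefix among the alternatives). Repeat until
no nonterminal has two alternatives with a common prefix.

Round 1: P has alternatives sharing prefix 'X P c'. Introduce P': P → X P c P'
  Add: P' → ε
  Add: P' → / d
  Add: P' → P

No remaining common prefixes — done.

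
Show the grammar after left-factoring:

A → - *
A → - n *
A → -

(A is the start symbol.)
Left-factoring transforms A → αβ₁ | αβ₂ into A → αA' and A' → β₁ | β₂
(α is the longest common prefix among the alternatives). Repeat until
no nonterminal has two alternatives with a common prefix.

Round 1: A has alternatives sharing prefix '-'. Introduce A': A → - A'
  Add: A' → *
  Add: A' → n *
  Add: A' → ε

No remaining common prefixes — done.

Resulting grammar:
A → - A'
A' → *
A' → n *
A' → ε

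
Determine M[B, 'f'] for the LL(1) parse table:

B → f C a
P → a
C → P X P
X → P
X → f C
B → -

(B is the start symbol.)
B → f C a

To find M[B, 'f'], we find productions for B where 'f' is in the predict set (PREDICT(N → α) = (FIRST(α) \ {ε}) ∪ (FOLLOW(N) if α ⇒* ε)).

B → f C a: PREDICT = { 'f' }
  'f' is in predict set, so this production goes in M[B, 'f']
B → -: PREDICT = { '-' }

M[B, 'f'] = B → f C a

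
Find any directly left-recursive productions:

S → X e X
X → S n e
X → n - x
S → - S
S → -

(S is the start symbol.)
No direct left recursion

S → X e X: starts with X
X → S n e: starts with S
X → n - x: starts with n
S → - S: starts with '-'
S → -: starts with '-'

No direct left recursion found.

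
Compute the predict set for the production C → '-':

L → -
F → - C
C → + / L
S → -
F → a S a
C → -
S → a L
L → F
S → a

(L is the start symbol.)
{ '-' }

PREDICT(C → '-') = (FIRST(RHS) \ {ε}) ∪ (FOLLOW(C) if ε ∈ FIRST(RHS), i.e. RHS ⇒* ε)
FIRST('-') = { '-' }
ε ∉ FIRST('-'), so FOLLOW(C) is not added.
PREDICT(C → '-') = { '-' }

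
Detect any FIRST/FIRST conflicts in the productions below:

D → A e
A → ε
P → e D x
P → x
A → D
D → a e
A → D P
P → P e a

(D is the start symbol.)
FIRST sets of the non-terminals at (or reachable through a nullable prefix from) the front of some alternative:
  FIRST(A) = { 'a', 'e', ε }
  FIRST(D) = { 'a', 'e' }
  FIRST(P) = { 'e', 'x' }

Productions for D:
  D → A e: FIRST = { 'a', 'e' }
  D → a e: FIRST = { 'a' }
Productions for A:
  A → ε: FIRST = { ε }
  A → D: FIRST = { 'a', 'e' }
  A → D P: FIRST = { 'a', 'e' }
Productions for P:
  P → e D x: FIRST = { 'e' }
  P → x: FIRST = { 'x' }
  P → P e a: FIRST = { 'e', 'x' }

Conflict for D: D → A e and D → a e
  Overlap: { 'a' }
Conflict for A: A → D and A → D P
  Overlap: { 'a', 'e' }
Conflict for P: P → e D x and P → P e a
  Overlap: { 'e' }
Conflict for P: P → x and P → P e a
  Overlap: { 'x' }

Answer: Yes. D → A e / D → a e on { 'a' }; A → D / A → D P on { 'a', 'e' }; P → e D x / P → P e a on { 'e' }; P → x / P → P e a on { 'x' }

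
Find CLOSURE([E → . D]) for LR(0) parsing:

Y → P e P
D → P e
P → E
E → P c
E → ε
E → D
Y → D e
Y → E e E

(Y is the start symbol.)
{ [D → . P e], [E → . D], [E → . P c], [E → .], [P → . E] }

To compute CLOSURE, for each item [A → α.Bβ] where B is a non-terminal, add [B → .γ] for all productions B → γ; repeat for the newly added items until nothing changes.

Start with: [E → . D]
  [E → . D] has the dot before D: add [D → . P e]
  [D → . P e] has the dot before P: add [P → . E]
  [P → . E] has the dot before E: add [E → . P c], [E → .]
No further items can be added.

CLOSURE = { [D → . P e], [E → . D], [E → . P c], [E → .], [P → . E] }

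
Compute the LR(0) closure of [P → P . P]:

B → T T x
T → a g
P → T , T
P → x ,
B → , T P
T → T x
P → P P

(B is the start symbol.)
{ [P → . P P], [P → . T , T], [P → . x ,], [P → P . P], [T → . T x], [T → . a g] }

Start with: [P → P . P]
  [P → P . P] has the dot before P: add [P → . T , T], [P → . x ,], [P → . P P]
  [P → . T , T] has the dot before T: add [T → . a g], [T → . T x]
No further items can be added.

CLOSURE = { [P → . P P], [P → . T , T], [P → . x ,], [P → P . P], [T → . T x], [T → . a g] }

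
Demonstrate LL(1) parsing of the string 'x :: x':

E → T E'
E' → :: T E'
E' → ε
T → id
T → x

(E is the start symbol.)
LL(1) parsing maintains a stack (initially the start symbol over $) and the input. At each step: if the stack top is a terminal, match it against the current input token; if it is a non-terminal N, replace it with the RHS of M[N, lookahead] (the unique production whose predict set contains the lookahead).

Stack is shown with the top on the left.

Stack      Input     Action
---------------------------
E $        x :: x $  output E → T E'
T E' $     x :: x $  output T → x
x E' $     x :: x $  match 'x'
E' $       :: x $    output E' → :: T E'
:: T E' $  :: x $    match '::'
T E' $     x $       output T → x
x E' $     x $       match 'x'
E' $       $         output E' → ε
$          $         accept

The string is accepted.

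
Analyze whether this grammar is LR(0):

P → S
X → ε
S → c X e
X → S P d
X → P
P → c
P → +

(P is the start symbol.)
No. Shift-reduce conflict between [P → c .] and [P → . +]

Augment with P' → P and build the canonical LR(0) collection (I0 = CLOSURE({[P' → . P]}), then GOTO on every symbol after a dot until no new states appear). It has 11 states:
  I0: { [P → . +], [P → . S], [P → . c], [P' → . P], [S → . c X e] }  — shift
  I1: { [P → + .] }  — reduce
  I2: { [P' → P .] }  — accept
  I3: { [P → S .] }  — reduce
  I4: { [P → . +], [P → . S], [P → . c], [P → c .], [S → . c X e], [S → c . X e], [X → . P], [X → . S P d], [X → .] }  — shift, 2 reduces
  I5: { [X → P .] }  — reduce
  I6: { [P → . +], [P → . S], [P → . c], [P → S .], [S → . c X e], [X → S . P d] }  — shift, reduce
  I7: { [S → c X . e] }  — shift
  I8: { [S → c X e .] }  — reduce
  I9: { [X → S P . d] }  — shift
  I10: { [X → S P d .] }  — reduce

Conflict in state I4:
  Shift-reduce conflict between [P → c .] and [P → . +]
So the grammar is NOT LR(0).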